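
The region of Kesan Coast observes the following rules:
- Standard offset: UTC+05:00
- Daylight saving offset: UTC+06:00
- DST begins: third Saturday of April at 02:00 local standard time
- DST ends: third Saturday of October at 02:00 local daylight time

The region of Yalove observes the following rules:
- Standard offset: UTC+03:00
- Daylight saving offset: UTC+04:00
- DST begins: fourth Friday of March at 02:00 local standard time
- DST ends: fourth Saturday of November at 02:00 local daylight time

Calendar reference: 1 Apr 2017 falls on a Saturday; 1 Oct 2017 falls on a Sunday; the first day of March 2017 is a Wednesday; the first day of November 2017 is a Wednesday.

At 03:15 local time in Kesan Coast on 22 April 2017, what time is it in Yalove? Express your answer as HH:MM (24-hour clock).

01:15

1 April 2017 is a Saturday, so the first Saturday is April 1 and the third is April 15.
1 October 2017 is a Sunday, so the first Saturday is October 7 and the third is October 21.
22 April 2017 lies within the daylight-saving period (15 April – 21 October), so Kesan Coast is on daylight time, UTC+06:00.
03:15 Kesan Coast − 6h = 21:15 UTC (rolling into the previous day, 21 April 2017).
1 March 2017 is a Wednesday, so the first Friday is March 3 and the fourth is March 24.
1 November 2017 is a Wednesday, so the first Saturday is November 4 and the fourth is November 25.
At the standard offset (UTC+03:00), 21:15 UTC + 3h = 00:15 Yalove standard time (rolling into the next day, 22 April 2017).
Daylight saving runs 24 March – 25 November; the standard-time date in Yalove, 22 April 2017, is inside that window, so Yalove is at UTC+04:00.
21:15 UTC + 4h = 01:15 Yalove (rolling into the next day, 22 April 2017).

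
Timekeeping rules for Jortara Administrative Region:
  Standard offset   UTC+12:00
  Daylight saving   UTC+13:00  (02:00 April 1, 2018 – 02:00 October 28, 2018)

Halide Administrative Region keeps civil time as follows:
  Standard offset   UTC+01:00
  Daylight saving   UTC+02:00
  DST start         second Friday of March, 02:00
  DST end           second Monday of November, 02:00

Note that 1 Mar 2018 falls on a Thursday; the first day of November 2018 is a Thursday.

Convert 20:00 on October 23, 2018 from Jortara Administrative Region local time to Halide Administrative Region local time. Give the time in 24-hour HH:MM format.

09:00

Daylight saving runs 1 April – 28 October; October 23, 2018 is inside that window, so Jortara Administrative Region is at UTC+13:00.
20:00 Jortara Administrative Region − 13h = 07:00 UTC.
1 March 2018 is a Thursday, so the first Friday is March 2 and the second is March 9.
1 November 2018 is a Thursday, so the first Monday is November 5 and the second is November 12.
At the standard offset (UTC+01:00), 07:00 UTC + 1h = 08:00 Halide Administrative Region standard time.
Daylight saving runs 9 March – 12 November; the standard-time date in Halide Administrative Region, October 23, 2018, is inside that window, so Halide Administrative Region is at UTC+02:00.
07:00 UTC + 2h = 09:00 Halide Administrative Region.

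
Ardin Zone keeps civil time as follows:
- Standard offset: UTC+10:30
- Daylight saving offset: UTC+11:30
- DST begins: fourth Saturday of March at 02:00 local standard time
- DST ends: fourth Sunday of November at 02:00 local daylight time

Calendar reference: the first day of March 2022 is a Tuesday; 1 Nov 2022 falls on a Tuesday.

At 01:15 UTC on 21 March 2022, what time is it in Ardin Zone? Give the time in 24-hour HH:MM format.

1 March 2022 is a Tuesday, so the first Saturday is March 5 and the fourth is March 26.
1 November 2022 is a Tuesday, so the first Sunday is November 6 and the fourth is November 27.
At the standard offset (UTC+10:30), 01:15 UTC + 10h30m = 11:45 Ardin Zone standard time.
The standard-time date in Ardin Zone, 21 March 2022, is outside the daylight-saving period (26 March – 27 November), so Ardin Zone is on standard time, UTC+10:30.
01:15 UTC + 10h30m = 11:45 local.

11:45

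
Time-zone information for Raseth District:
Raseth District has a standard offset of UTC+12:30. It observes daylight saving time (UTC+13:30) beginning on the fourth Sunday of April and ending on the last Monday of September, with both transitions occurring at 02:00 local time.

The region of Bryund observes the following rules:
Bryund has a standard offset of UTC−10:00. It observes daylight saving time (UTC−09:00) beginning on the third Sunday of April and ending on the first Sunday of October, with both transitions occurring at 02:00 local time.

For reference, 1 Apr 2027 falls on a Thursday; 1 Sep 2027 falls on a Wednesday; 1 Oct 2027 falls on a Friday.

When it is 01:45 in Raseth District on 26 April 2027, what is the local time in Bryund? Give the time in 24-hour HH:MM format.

1 April 2027 is a Thursday, so the first Sunday is April 4 and the fourth is April 25.
1 September 2027 is a Wednesday, so Mondays fall on 6, 13, 20, 27; the last is September 27.
Daylight saving runs 25 April – 27 September; 26 April 2027 is inside that window, so Raseth District is at UTC+13:30.
01:45 Raseth District − 13h30m = 12:15 UTC (rolling into the previous day, 25 April 2027).
1 April 2027 is a Thursday, so the first Sunday is April 4 and the third is April 18.
1 October 2027 is a Friday, so the first Sunday is October 3.
At the standard offset (UTC−10:00), 12:15 UTC − 10h = 02:15 Bryund standard time.
The standard-time date in Bryund, 25 April 2027, lies within the daylight-saving period (18 April – 3 October), so Bryund is on daylight time, UTC−09:00.
12:15 UTC − 9h = 03:15 Bryund.

03:15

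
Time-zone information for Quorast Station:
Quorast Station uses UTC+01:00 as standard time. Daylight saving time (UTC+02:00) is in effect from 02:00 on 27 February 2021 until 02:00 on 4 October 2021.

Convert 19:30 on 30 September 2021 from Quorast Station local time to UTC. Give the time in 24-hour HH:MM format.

17:30

30 September 2021 lies within the daylight-saving period (27 February – 4 October), so Quorast Station is on daylight time, UTC+02:00.
19:30 local − 2h = 17:30 UTC.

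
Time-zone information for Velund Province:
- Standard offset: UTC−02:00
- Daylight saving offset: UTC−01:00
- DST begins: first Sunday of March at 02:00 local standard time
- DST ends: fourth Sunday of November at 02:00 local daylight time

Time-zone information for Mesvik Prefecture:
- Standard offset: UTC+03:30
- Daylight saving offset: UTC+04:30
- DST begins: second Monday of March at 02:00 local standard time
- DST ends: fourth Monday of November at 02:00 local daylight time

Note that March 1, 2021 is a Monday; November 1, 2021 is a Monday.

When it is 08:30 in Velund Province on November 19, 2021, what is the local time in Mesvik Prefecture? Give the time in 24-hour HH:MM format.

14:00

1 March 2021 is a Monday, so the first Sunday is March 7.
1 November 2021 is a Monday, so the first Sunday is November 7 and the fourth is November 28.
November 19, 2021 falls between 7 March and 28 November, so daylight saving is in effect and Velund Province is at UTC−01:00.
08:30 Velund Province + 1h = 09:30 UTC.
1 March 2021 is a Monday, so the first Monday is March 1 and the second is March 8.
1 November 2021 is a Monday, so the first Monday is November 1 and the fourth is November 22.
At the standard offset (UTC+03:30), 09:30 UTC + 3h30m = 13:00 Mesvik Prefecture standard time.
The standard-time date in Mesvik Prefecture, November 19, 2021, lies within the daylight-saving period (8 March – 22 November), so Mesvik Prefecture is on daylight time, UTC+04:30.
09:30 UTC + 4h30m = 14:00 Mesvik Prefecture.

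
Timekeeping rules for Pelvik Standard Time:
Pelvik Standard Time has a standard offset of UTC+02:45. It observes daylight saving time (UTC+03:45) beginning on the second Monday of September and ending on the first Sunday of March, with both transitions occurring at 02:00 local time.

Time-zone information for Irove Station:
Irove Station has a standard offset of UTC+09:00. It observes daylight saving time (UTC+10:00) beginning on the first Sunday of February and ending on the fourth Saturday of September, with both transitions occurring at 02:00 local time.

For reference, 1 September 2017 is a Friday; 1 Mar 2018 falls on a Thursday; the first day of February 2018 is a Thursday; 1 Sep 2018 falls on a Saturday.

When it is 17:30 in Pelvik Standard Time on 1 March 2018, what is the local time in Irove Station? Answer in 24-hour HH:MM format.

23:45

1 September 2017 is a Friday, so the first Monday is September 4 and the second is September 11.
1 March 2018 is a Thursday, so the first Sunday is March 4.
1 March 2018 lies within the daylight-saving period (11 September 2017 – 4 March 2018), so Pelvik Standard Time is on daylight time, UTC+03:45.
17:30 Pelvik Standard Time − 3h45m = 13:45 UTC.
1 February 2018 is a Thursday, so the first Sunday is February 4.
1 September 2018 is a Saturday, so the first Saturday is September 1 and the fourth is September 22.
At the standard offset (UTC+09:00), 13:45 UTC + 9h = 22:45 Irove Station standard time.
The standard-time date in Irove Station, 1 March 2018, falls between 4 February and 22 September, so daylight saving is in effect and Irove Station is at UTC+10:00.
13:45 UTC + 10h = 23:45 Irove Station.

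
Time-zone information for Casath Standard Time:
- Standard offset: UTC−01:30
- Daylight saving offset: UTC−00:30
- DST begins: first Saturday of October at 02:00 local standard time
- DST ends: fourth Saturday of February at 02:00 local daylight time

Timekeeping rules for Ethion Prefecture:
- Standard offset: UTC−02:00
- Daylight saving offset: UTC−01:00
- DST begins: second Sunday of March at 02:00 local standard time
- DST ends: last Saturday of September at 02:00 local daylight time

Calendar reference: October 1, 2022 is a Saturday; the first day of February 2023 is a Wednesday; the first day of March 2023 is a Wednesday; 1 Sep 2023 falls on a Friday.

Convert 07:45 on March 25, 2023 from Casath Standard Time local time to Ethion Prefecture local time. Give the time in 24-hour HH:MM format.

08:15

1 October 2022 is a Saturday, so the first Saturday is October 1.
1 February 2023 is a Wednesday, so the first Saturday is February 4 and the fourth is February 25.
March 25, 2023 does not fall between 1 October 2022 and 25 February 2023, so daylight saving is not in effect and Casath Standard Time is at UTC−01:30.
07:45 Casath Standard Time + 1h30m = 09:15 UTC.
1 March 2023 is a Wednesday, so the first Sunday is March 5 and the second is March 12.
1 September 2023 is a Friday, so Saturdays fall on 2, 9, 16, 23, 30; the last is September 30.
At the standard offset (UTC−02:00), 09:15 UTC − 2h = 07:15 Ethion Prefecture standard time.
The standard-time date in Ethion Prefecture, March 25, 2023, lies within the daylight-saving period (12 March – 30 September), so Ethion Prefecture is on daylight time, UTC−01:00.
09:15 UTC − 1h = 08:15 Ethion Prefecture.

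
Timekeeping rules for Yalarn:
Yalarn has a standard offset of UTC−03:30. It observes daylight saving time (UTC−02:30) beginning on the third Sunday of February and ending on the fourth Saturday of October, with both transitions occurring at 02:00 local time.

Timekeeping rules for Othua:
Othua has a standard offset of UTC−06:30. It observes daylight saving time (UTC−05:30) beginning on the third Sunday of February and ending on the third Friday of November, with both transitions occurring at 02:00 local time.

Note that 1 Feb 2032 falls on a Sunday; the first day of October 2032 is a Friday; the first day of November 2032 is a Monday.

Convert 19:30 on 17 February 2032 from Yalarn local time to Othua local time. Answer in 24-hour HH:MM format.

16:30

1 February 2032 is a Sunday, so the first Sunday is February 1 and the third is February 15.
1 October 2032 is a Friday, so the first Saturday is October 2 and the fourth is October 23.
Daylight saving runs 15 February – 23 October; 17 February 2032 is inside that window, so Yalarn is at UTC−02:30.
19:30 Yalarn + 2h30m = 22:00 UTC.
1 February 2032 is a Sunday, so the first Sunday is February 1 and the third is February 15.
1 November 2032 is a Monday, so the first Friday is November 5 and the third is November 19.
At the standard offset (UTC−06:30), 22:00 UTC − 6h30m = 15:30 Othua standard time.
The standard-time date in Othua, 17 February 2032, falls between 15 February and 19 November, so daylight saving is in effect and Othua is at UTC−05:30.
22:00 UTC − 5h30m = 16:30 Othua.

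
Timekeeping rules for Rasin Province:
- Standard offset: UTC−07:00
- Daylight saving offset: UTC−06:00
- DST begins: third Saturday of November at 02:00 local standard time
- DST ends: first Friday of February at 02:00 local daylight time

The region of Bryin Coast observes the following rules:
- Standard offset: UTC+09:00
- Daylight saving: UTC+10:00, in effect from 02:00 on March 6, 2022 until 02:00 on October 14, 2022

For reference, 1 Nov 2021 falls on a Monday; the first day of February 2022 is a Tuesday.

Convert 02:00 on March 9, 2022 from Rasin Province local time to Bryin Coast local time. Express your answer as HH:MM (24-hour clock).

1 November 2021 is a Monday, so the first Saturday is November 6 and the third is November 20.
1 February 2022 is a Tuesday, so the first Friday is February 4.
March 9, 2022 does not fall between 20 November 2021 and 4 February 2022, so daylight saving is not in effect and Rasin Province is at UTC−07:00.
02:00 Rasin Province + 7h = 09:00 UTC.
At the standard offset (UTC+09:00), 09:00 UTC + 9h = 18:00 Bryin Coast standard time.
The standard-time date in Bryin Coast, March 9, 2022, lies within the daylight-saving period (6 March – 14 October), so Bryin Coast is on daylight time, UTC+10:00.
09:00 UTC + 10h = 19:00 Bryin Coast.

19:00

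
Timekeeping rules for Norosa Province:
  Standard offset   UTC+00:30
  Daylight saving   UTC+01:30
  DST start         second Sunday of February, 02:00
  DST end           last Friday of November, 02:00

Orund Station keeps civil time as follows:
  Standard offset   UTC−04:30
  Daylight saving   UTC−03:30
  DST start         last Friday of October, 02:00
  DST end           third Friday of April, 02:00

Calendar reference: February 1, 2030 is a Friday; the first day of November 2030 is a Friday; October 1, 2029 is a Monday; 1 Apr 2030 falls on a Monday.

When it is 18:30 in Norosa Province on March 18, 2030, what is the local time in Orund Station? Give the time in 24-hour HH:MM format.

1 February 2030 is a Friday, so the first Sunday is February 3 and the second is February 10.
1 November 2030 is a Friday, so Fridays fall on 1, 8, 15, 22, 29; the last is November 29.
Daylight saving runs 10 February – 29 November; March 18, 2030 is inside that window, so Norosa Province is at UTC+01:30.
18:30 Norosa Province − 1h30m = 17:00 UTC.
1 October 2029 is a Monday, so Fridays fall on 5, 12, 19, 26; the last is October 26.
1 April 2030 is a Monday, so the first Friday is April 5 and the third is April 19.
At the standard offset (UTC−04:30), 17:00 UTC − 4h30m = 12:30 Orund Station standard time.
The standard-time date in Orund Station, March 18, 2030, lies within the daylight-saving period (26 October 2029 – 19 April 2030), so Orund Station is on daylight time, UTC−03:30.
17:00 UTC − 3h30m = 13:30 Orund Station.

13:30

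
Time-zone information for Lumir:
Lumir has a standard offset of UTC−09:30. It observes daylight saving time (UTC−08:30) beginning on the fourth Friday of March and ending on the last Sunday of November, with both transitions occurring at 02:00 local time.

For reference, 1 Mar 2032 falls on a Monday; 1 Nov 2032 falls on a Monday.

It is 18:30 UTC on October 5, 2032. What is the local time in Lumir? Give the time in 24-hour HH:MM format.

1 March 2032 is a Monday, so the first Friday is March 5 and the fourth is March 26.
1 November 2032 is a Monday, so Sundays fall on 7, 14, 21, 28; the last is November 28.
At the standard offset (UTC−09:30), 18:30 UTC − 9h30m = 09:00 Lumir standard time.
The standard-time date in Lumir, October 5, 2032, falls between 26 March and 28 November, so daylight saving is in effect and Lumir is at UTC−08:30.
18:30 UTC − 8h30m = 10:00 local.

10:00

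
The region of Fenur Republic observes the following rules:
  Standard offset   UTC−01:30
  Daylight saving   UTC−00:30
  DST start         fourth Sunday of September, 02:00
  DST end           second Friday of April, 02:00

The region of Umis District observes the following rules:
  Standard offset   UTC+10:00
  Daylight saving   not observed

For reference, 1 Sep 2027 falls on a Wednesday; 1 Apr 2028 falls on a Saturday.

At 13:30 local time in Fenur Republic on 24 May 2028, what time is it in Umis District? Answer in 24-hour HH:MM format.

01:00

1 September 2027 is a Wednesday, so the first Sunday is September 5 and the fourth is September 26.
1 April 2028 is a Saturday, so the first Friday is April 7 and the second is April 14.
24 May 2028 does not fall between 26 September 2027 and 14 April 2028, so daylight saving is not in effect and Fenur Republic is at UTC−01:30.
13:30 Fenur Republic + 1h30m = 15:00 UTC.
Umis District has no daylight saving, so its offset is UTC+10:00 year-round.
15:00 UTC + 10h = 01:00 Umis District (rolling into the next day, 25 May 2028).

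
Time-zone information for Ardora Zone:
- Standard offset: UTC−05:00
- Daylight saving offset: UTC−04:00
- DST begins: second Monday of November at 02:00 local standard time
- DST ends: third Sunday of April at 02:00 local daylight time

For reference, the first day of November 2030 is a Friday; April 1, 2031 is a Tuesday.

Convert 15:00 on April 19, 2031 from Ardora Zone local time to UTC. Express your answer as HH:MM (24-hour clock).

1 November 2030 is a Friday, so the first Monday is November 4 and the second is November 11.
1 April 2031 is a Tuesday, so the first Sunday is April 6 and the third is April 20.
Daylight saving runs 11 November 2030 – 20 April 2031; April 19, 2031 is inside that window, so Ardora Zone is at UTC−04:00.
15:00 local + 4h = 19:00 UTC.

19:00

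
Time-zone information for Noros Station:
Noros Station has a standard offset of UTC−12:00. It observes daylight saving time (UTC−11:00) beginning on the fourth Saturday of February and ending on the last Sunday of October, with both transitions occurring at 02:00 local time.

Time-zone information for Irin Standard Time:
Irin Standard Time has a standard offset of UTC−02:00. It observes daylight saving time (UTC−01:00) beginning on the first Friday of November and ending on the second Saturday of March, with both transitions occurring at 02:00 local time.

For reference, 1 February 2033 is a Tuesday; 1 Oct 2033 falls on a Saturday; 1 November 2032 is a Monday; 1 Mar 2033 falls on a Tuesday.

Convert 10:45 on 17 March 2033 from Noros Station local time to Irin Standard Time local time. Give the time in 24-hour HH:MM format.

1 February 2033 is a Tuesday, so the first Saturday is February 5 and the fourth is February 26.
1 October 2033 is a Saturday, so Sundays fall on 2, 9, 16, 23, 30; the last is October 30.
17 March 2033 falls between 26 February and 30 October, so daylight saving is in effect and Noros Station is at UTC−11:00.
10:45 Noros Station + 11h = 21:45 UTC.
1 November 2032 is a Monday, so the first Friday is November 5.
1 March 2033 is a Tuesday, so the first Saturday is March 5 and the second is March 12.
At the standard offset (UTC−02:00), 21:45 UTC − 2h = 19:45 Irin Standard Time standard time.
Daylight saving runs 5 November 2032 – 12 March 2033; the standard-time date in Irin Standard Time, 17 March 2033, is outside that window, so Irin Standard Time is on standard time at UTC−02:00.
21:45 UTC − 2h = 19:45 Irin Standard Time.

19:45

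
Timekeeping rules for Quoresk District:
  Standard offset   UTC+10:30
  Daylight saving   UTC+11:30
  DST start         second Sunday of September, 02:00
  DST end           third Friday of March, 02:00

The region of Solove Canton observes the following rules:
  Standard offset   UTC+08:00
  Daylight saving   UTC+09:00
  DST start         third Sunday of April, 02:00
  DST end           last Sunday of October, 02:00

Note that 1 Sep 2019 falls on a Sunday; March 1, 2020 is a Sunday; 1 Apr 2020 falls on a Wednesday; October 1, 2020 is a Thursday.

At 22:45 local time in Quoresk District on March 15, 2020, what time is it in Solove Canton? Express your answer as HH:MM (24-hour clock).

19:15

1 September 2019 is a Sunday, so the first Sunday is September 1 and the second is September 8.
1 March 2020 is a Sunday, so the first Friday is March 6 and the third is March 20.
March 15, 2020 falls between 8 September 2019 and 20 March 2020, so daylight saving is in effect and Quoresk District is at UTC+11:30.
22:45 Quoresk District − 11h30m = 11:15 UTC.
1 April 2020 is a Wednesday, so the first Sunday is April 5 and the third is April 19.
1 October 2020 is a Thursday, so Sundays fall on 4, 11, 18, 25; the last is October 25.
At the standard offset (UTC+08:00), 11:15 UTC + 8h = 19:15 Solove Canton standard time.
Daylight saving runs 19 April – 25 October; the standard-time date in Solove Canton, March 15, 2020, is outside that window, so Solove Canton is on standard time at UTC+08:00.
11:15 UTC + 8h = 19:15 Solove Canton.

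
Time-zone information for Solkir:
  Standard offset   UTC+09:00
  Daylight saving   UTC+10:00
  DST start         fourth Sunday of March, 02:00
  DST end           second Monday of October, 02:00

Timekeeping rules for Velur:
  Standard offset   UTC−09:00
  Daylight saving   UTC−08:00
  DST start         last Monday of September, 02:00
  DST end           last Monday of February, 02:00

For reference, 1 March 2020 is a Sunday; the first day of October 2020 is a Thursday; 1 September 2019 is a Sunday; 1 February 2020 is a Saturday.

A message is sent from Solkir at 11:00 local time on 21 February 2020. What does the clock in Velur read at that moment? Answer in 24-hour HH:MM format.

1 March 2020 is a Sunday, so the first Sunday is March 1 and the fourth is March 22.
1 October 2020 is a Thursday, so the first Monday is October 5 and the second is October 12.
Daylight saving runs 22 March – 12 October; 21 February 2020 is outside that window, so Solkir is on standard time at UTC+09:00.
11:00 Solkir − 9h = 02:00 UTC.
1 September 2019 is a Sunday, so Mondays fall on 2, 9, 16, 23, 30; the last is September 30.
1 February 2020 is a Saturday, so Mondays fall on 3, 10, 17, 24; the last is February 24.
At the standard offset (UTC−09:00), 02:00 UTC − 9h = 17:00 Velur standard time (rolling into the previous day, 20 February 2020).
The standard-time date in Velur, 20 February 2020, falls between 30 September 2019 and 24 February 2020, so daylight saving is in effect and Velur is at UTC−08:00.
02:00 UTC − 8h = 18:00 Velur (rolling into the previous day, 20 February 2020).

18:00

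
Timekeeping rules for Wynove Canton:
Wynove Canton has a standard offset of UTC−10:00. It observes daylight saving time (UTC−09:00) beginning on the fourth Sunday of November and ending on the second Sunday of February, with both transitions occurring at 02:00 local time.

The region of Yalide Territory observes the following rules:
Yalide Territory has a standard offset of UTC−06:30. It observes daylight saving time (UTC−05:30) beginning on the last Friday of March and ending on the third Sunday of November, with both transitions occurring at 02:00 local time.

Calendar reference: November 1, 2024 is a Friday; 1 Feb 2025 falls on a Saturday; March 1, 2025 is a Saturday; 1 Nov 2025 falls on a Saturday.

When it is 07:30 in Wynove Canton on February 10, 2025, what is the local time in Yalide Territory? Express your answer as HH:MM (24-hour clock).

11:00

1 November 2024 is a Friday, so the first Sunday is November 3 and the fourth is November 24.
1 February 2025 is a Saturday, so the first Sunday is February 2 and the second is February 9.
February 10, 2025 does not fall between 24 November 2024 and 9 February 2025, so daylight saving is not in effect and Wynove Canton is at UTC−10:00.
07:30 Wynove Canton + 10h = 17:30 UTC.
1 March 2025 is a Saturday, so Fridays fall on 7, 14, 21, 28; the last is March 28.
1 November 2025 is a Saturday, so the first Sunday is November 2 and the third is November 16.
At the standard offset (UTC−06:30), 17:30 UTC − 6h30m = 11:00 Yalide Territory standard time.
The standard-time date in Yalide Territory, February 10, 2025, does not fall between 28 March and 16 November, so daylight saving is not in effect and Yalide Territory is at UTC−06:30.
17:30 UTC − 6h30m = 11:00 Yalide Territory.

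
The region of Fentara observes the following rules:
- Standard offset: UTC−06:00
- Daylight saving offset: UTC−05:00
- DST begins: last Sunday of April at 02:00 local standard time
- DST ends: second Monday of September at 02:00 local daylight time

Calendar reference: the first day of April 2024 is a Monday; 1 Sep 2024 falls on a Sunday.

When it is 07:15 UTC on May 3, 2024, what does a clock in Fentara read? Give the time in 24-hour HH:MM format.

02:15

1 April 2024 is a Monday, so Sundays fall on 7, 14, 21, 28; the last is April 28.
1 September 2024 is a Sunday, so the first Monday is September 2 and the second is September 9.
At the standard offset (UTC−06:00), 07:15 UTC − 6h = 01:15 Fentara standard time.
The standard-time date in Fentara, May 3, 2024, falls between 28 April and 9 September, so daylight saving is in effect and Fentara is at UTC−05:00.
07:15 UTC − 5h = 02:15 local.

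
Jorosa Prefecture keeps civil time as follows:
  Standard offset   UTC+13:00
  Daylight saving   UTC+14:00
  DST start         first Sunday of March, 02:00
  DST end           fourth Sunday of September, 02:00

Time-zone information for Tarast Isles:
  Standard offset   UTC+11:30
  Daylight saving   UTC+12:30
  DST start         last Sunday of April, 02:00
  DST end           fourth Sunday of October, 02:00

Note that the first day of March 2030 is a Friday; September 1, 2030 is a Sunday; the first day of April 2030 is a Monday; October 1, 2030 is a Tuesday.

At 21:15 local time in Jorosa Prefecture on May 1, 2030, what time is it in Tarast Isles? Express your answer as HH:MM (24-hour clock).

1 March 2030 is a Friday, so the first Sunday is March 3.
1 September 2030 is a Sunday, so the first Sunday is September 1 and the fourth is September 22.
Daylight saving runs 3 March – 22 September; May 1, 2030 is inside that window, so Jorosa Prefecture is at UTC+14:00.
21:15 Jorosa Prefecture − 14h = 07:15 UTC.
1 April 2030 is a Monday, so Sundays fall on 7, 14, 21, 28; the last is April 28.
1 October 2030 is a Tuesday, so the first Sunday is October 6 and the fourth is October 27.
At the standard offset (UTC+11:30), 07:15 UTC + 11h30m = 18:45 Tarast Isles standard time.
Daylight saving runs 28 April – 27 October; the standard-time date in Tarast Isles, May 1, 2030, is inside that window, so Tarast Isles is at UTC+12:30.
07:15 UTC + 12h30m = 19:45 Tarast Isles.

19:45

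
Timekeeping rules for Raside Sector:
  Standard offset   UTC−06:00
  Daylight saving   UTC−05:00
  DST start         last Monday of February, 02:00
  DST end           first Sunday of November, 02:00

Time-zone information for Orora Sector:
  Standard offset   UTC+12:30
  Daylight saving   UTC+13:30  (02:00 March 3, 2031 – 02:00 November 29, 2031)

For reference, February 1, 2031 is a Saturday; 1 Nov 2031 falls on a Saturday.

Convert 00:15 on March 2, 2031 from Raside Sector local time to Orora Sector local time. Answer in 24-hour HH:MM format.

17:45

1 February 2031 is a Saturday, so Mondays fall on 3, 10, 17, 24; the last is February 24.
1 November 2031 is a Saturday, so the first Sunday is November 2.
March 2, 2031 falls between 24 February and 2 November, so daylight saving is in effect and Raside Sector is at UTC−05:00.
00:15 Raside Sector + 5h = 05:15 UTC.
At the standard offset (UTC+12:30), 05:15 UTC + 12h30m = 17:45 Orora Sector standard time.
The standard-time date in Orora Sector, March 2, 2031, does not fall between 3 March and 29 November, so daylight saving is not in effect and Orora Sector is at UTC+12:30.
05:15 UTC + 12h30m = 17:45 Orora Sector.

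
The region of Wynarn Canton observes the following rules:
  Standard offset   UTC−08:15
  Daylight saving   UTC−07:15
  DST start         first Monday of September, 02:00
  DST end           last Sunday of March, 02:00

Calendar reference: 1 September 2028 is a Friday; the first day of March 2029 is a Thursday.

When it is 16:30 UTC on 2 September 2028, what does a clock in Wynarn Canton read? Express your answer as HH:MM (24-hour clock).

08:15

1 September 2028 is a Friday, so the first Monday is September 4.
1 March 2029 is a Thursday, so Sundays fall on 4, 11, 18, 25; the last is March 25.
At the standard offset (UTC−08:15), 16:30 UTC − 8h15m = 08:15 Wynarn Canton standard time.
The standard-time date in Wynarn Canton, 2 September 2028, does not fall between 4 September 2028 and 25 March 2029, so daylight saving is not in effect and Wynarn Canton is at UTC−08:15.
16:30 UTC − 8h15m = 08:15 local.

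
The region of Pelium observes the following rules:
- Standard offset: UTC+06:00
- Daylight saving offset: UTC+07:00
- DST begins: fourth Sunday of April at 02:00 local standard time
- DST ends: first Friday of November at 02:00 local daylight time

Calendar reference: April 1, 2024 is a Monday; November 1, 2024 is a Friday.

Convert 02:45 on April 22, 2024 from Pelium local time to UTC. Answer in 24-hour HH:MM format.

20:45

1 April 2024 is a Monday, so the first Sunday is April 7 and the fourth is April 28.
1 November 2024 is a Friday, so the first Friday is November 1.
April 22, 2024 is outside the daylight-saving period (28 April – 1 November), so Pelium is on standard time, UTC+06:00.
02:45 local − 6h = 20:45 UTC (rolling into the previous day, 21 April 2024).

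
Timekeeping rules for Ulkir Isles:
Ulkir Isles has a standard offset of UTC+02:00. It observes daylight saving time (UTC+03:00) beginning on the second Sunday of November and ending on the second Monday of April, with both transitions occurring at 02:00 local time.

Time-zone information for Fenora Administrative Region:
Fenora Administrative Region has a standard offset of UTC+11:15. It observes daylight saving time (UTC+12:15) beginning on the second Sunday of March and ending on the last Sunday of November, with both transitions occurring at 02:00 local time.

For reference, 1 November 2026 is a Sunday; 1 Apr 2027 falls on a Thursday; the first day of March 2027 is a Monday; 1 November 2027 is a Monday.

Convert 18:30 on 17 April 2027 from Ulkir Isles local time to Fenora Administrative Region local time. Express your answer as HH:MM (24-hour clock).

04:45

1 November 2026 is a Sunday, so the first Sunday is November 1 and the second is November 8.
1 April 2027 is a Thursday, so the first Monday is April 5 and the second is April 12.
17 April 2027 is outside the daylight-saving period (8 November 2026 – 12 April 2027), so Ulkir Isles is on standard time, UTC+02:00.
18:30 Ulkir Isles − 2h = 16:30 UTC.
1 March 2027 is a Monday, so the first Sunday is March 7 and the second is March 14.
1 November 2027 is a Monday, so Sundays fall on 7, 14, 21, 28; the last is November 28.
At the standard offset (UTC+11:15), 16:30 UTC + 11h15m = 03:45 Fenora Administrative Region standard time (rolling into the next day, 18 April 2027).
The standard-time date in Fenora Administrative Region, 18 April 2027, lies within the daylight-saving period (14 March – 28 November), so Fenora Administrative Region is on daylight time, UTC+12:15.
16:30 UTC + 12h15m = 04:45 Fenora Administrative Region (rolling into the next day, 18 April 2027).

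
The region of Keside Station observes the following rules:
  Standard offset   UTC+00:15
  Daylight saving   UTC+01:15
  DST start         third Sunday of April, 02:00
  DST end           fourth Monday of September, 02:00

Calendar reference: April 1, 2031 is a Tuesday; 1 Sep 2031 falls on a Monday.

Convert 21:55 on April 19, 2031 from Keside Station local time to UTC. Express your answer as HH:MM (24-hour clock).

1 April 2031 is a Tuesday, so the first Sunday is April 6 and the third is April 20.
1 September 2031 is a Monday, so the first Monday is September 1 and the fourth is September 22.
April 19, 2031 is outside the daylight-saving period (20 April – 22 September), so Keside Station is on standard time, UTC+00:15.
21:55 local − 0h15m = 21:40 UTC.

21:40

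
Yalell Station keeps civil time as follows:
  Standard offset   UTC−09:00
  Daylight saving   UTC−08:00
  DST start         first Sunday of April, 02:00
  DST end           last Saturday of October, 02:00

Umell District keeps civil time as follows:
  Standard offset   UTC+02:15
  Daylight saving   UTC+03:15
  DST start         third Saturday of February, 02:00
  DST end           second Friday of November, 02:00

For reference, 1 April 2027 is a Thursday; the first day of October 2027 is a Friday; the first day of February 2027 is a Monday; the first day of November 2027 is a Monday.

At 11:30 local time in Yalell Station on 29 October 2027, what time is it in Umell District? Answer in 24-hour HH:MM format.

1 April 2027 is a Thursday, so the first Sunday is April 4.
1 October 2027 is a Friday, so Saturdays fall on 2, 9, 16, 23, 30; the last is October 30.
Daylight saving runs 4 April – 30 October; 29 October 2027 is inside that window, so Yalell Station is at UTC−08:00.
11:30 Yalell Station + 8h = 19:30 UTC.
1 February 2027 is a Monday, so the first Saturday is February 6 and the third is February 20.
1 November 2027 is a Monday, so the first Friday is November 5 and the second is November 12.
At the standard offset (UTC+02:15), 19:30 UTC + 2h15m = 21:45 Umell District standard time.
Daylight saving runs 20 February – 12 November; the standard-time date in Umell District, 29 October 2027, is inside that window, so Umell District is at UTC+03:15.
19:30 UTC + 3h15m = 22:45 Umell District.

22:45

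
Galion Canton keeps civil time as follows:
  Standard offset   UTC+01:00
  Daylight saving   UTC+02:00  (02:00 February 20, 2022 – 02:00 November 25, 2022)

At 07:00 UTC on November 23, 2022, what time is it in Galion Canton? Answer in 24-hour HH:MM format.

At the standard offset (UTC+01:00), 07:00 UTC + 1h = 08:00 Galion Canton standard time.
Daylight saving runs 20 February – 25 November; the standard-time date in Galion Canton, November 23, 2022, is inside that window, so Galion Canton is at UTC+02:00.
07:00 UTC + 2h = 09:00 local.

09:00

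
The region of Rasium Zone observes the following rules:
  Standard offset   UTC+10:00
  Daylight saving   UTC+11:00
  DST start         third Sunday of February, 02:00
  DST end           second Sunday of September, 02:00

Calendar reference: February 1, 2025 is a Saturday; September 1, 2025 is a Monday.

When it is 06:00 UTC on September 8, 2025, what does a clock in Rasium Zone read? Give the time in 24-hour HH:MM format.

17:00

1 February 2025 is a Saturday, so the first Sunday is February 2 and the third is February 16.
1 September 2025 is a Monday, so the first Sunday is September 7 and the second is September 14.
At the standard offset (UTC+10:00), 06:00 UTC + 10h = 16:00 Rasium Zone standard time.
Daylight saving runs 16 February – 14 September; the standard-time date in Rasium Zone, September 8, 2025, is inside that window, so Rasium Zone is at UTC+11:00.
06:00 UTC + 11h = 17:00 local.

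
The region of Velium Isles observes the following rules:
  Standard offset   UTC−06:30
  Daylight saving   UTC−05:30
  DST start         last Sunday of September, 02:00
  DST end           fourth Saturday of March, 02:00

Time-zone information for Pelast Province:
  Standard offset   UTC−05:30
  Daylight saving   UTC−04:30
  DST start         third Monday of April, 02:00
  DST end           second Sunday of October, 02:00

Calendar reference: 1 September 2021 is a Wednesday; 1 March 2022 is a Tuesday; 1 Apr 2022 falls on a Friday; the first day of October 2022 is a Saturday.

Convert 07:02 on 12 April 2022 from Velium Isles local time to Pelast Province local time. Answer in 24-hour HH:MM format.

1 September 2021 is a Wednesday, so Sundays fall on 5, 12, 19, 26; the last is September 26.
1 March 2022 is a Tuesday, so the first Saturday is March 5 and the fourth is March 26.
12 April 2022 does not fall between 26 September 2021 and 26 March 2022, so daylight saving is not in effect and Velium Isles is at UTC−06:30.
07:02 Velium Isles + 6h30m = 13:32 UTC.
1 April 2022 is a Friday, so the first Monday is April 4 and the third is April 18.
1 October 2022 is a Saturday, so the first Sunday is October 2 and the second is October 9.
At the standard offset (UTC−05:30), 13:32 UTC − 5h30m = 08:02 Pelast Province standard time.
The standard-time date in Pelast Province, 12 April 2022, is outside the daylight-saving period (18 April – 9 October), so Pelast Province is on standard time, UTC−05:30.
13:32 UTC − 5h30m = 08:02 Pelast Province.

08:02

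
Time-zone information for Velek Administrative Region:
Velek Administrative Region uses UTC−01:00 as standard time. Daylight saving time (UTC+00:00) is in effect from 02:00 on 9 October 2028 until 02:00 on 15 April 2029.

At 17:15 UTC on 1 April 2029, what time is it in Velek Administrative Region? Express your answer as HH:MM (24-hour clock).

17:15

At the standard offset (UTC−01:00), 17:15 UTC − 1h = 16:15 Velek Administrative Region standard time.
Daylight saving runs 9 October 2028 – 15 April 2029; the standard-time date in Velek Administrative Region, 1 April 2029, is inside that window, so Velek Administrative Region is at UTC+00:00.
17:15 UTC + 0h = 17:15 local.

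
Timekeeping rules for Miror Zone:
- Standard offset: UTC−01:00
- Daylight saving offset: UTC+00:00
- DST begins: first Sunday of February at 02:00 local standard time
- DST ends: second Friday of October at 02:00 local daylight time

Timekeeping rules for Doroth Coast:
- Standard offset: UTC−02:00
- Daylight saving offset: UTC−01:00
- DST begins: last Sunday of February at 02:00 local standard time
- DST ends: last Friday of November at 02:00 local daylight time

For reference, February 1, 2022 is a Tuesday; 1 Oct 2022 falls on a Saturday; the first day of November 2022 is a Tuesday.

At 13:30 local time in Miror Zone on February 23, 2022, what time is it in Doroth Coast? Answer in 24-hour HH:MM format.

11:30

1 February 2022 is a Tuesday, so the first Sunday is February 6.
1 October 2022 is a Saturday, so the first Friday is October 7 and the second is October 14.
Daylight saving runs 6 February – 14 October; February 23, 2022 is inside that window, so Miror Zone is at UTC+00:00.
13:30 Miror Zone − 0h = 13:30 UTC.
1 February 2022 is a Tuesday, so Sundays fall on 6, 13, 20, 27; the last is February 27.
1 November 2022 is a Tuesday, so Fridays fall on 4, 11, 18, 25; the last is November 25.
At the standard offset (UTC−02:00), 13:30 UTC − 2h = 11:30 Doroth Coast standard time.
The standard-time date in Doroth Coast, February 23, 2022, is outside the daylight-saving period (27 February – 25 November), so Doroth Coast is on standard time, UTC−02:00.
13:30 UTC − 2h = 11:30 Doroth Coast.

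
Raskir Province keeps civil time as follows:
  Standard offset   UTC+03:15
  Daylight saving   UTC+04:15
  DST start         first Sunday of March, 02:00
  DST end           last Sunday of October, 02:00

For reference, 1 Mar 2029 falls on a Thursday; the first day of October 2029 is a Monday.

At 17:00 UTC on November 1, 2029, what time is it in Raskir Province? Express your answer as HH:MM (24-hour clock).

1 March 2029 is a Thursday, so the first Sunday is March 4.
1 October 2029 is a Monday, so Sundays fall on 7, 14, 21, 28; the last is October 28.
At the standard offset (UTC+03:15), 17:00 UTC + 3h15m = 20:15 Raskir Province standard time.
Daylight saving runs 4 March – 28 October; the standard-time date in Raskir Province, November 1, 2029, is outside that window, so Raskir Province is on standard time at UTC+03:15.
17:00 UTC + 3h15m = 20:15 local.

20:15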